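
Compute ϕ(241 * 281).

67200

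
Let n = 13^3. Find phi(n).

φ(13^3) = 13^2·(13−1) = 169·12 = 2028.

2028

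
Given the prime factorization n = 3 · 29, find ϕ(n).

56

φ(3) = 3 − 1 = 2.
φ(29) = 29 − 1 = 28.
Multiply: 2 · 28 = 56.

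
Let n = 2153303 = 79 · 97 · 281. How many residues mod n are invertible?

2096640

φ(2153303) = 2153303 · (1 − 1/79) · (1 − 1/97) · (1 − 1/281)
       = 2153303 · 2096640/2153303 = 2096640.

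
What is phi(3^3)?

18

φ(3^3) = 3^3 − 3^2 = 27 − 9 = 18.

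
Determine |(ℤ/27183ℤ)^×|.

Prime factorization: 27183 = 3 · 13 · 17 · 41.
φ(27183) = 27183 · (1 − 1/3) · (1 − 1/13) · (1 − 1/17) · (1 − 1/41)
       = 27183 · 15360/27183 = 15360.

15360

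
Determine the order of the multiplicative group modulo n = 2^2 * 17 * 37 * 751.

864000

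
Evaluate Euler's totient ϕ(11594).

First factor: 11594 = 2 · 11 · 17 · 31.
φ(2) = 2 − 1 = 1.
φ(11) = 11 − 1 = 10.
φ(17) = 17 − 1 = 16.
φ(31) = 31 − 1 = 30.
Multiply: 1 · 10 · 16 · 30 = 4800.

4800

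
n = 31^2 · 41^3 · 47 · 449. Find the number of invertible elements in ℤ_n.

1288684185600

φ(31^2) = 31^1·(31−1) = 31·30 = 930.
φ(41^3) = 41^2·(41−1) = 1681·40 = 67240.
φ(47) = 47 − 1 = 46.
φ(449) = 449 − 1 = 448.
Since φ is multiplicative, φ(1397716708343) = 930 · 67240 · 46 · 448 = 1288684185600.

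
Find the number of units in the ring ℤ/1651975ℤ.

1098240

1651975 = 5**2 · 13**2 · 17 · 23.
φ(5^2) = 5^2 − 5^1 = 25 − 5 = 20.
φ(13^2) = 13^2 − 13^1 = 169 − 13 = 156.
φ(17) = 17 − 1 = 16.
φ(23) = 23 − 1 = 22.
Since φ is multiplicative, φ(1651975) = 20 · 156 · 16 · 22 = 1098240.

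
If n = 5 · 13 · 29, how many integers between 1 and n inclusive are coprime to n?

1344

φ(5) = 5 − 1 = 4.
φ(13) = 13 − 1 = 12.
φ(29) = 29 − 1 = 28.
Since φ is multiplicative, φ(1885) = 4 · 12 · 28 = 1344.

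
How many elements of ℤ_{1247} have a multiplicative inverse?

1176

1247 = 29 · 43.
φ(29) = 29 − 1 = 28.
φ(43) = 43 − 1 = 42.
Multiply: 28 · 42 = 1176.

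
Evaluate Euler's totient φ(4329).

First factor: 4329 = 3**2 · 13 · 37.
φ(3^2) = 3^2 − 3^1 = 9 − 3 = 6.
φ(13) = 13 − 1 = 12.
φ(37) = 37 − 1 = 36.
Since φ is multiplicative, φ(4329) = 6 · 12 · 36 = 2592.

2592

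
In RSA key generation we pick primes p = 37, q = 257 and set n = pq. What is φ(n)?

φ(37) = 37 − 1 = 36.
φ(257) = 257 − 1 = 256.
Multiply: 36 · 256 = 9216.

9216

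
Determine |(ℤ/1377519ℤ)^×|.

730080

1377519 = 3 · 11 · 13^3 · 19.
φ(3) = 3 − 1 = 2.
φ(11) = 11 − 1 = 10.
φ(13^3) = 13^2·(13−1) = 169·12 = 2028.
φ(19) = 19 − 1 = 18.
Multiply: 2 · 10 · 2028 · 18 = 730080.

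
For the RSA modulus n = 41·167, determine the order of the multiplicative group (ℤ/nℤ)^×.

6640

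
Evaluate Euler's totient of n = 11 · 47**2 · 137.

φ(11) = 11 − 1 = 10.
φ(47^2) = 47^2 − 47^1 = 2209 − 47 = 2162.
φ(137) = 137 − 1 = 136.
φ(3328963) = 10 × 2162 × 136 = 2940320.

2940320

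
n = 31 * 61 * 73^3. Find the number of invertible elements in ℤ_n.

φ(735631147) = 735631147 · (1 − 1/31) · (1 − 1/61) · (1 − 1/73)
       = 735631147 · 129600/138043 = 690638400.

690638400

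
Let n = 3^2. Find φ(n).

6

φ(3^2) = 3^1·(3−1) = 3·2 = 6.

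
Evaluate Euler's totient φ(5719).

Prime factorization: 5719 = 7 · 19 · 43.
φ(5719) = 5719 · (1 − 1/7) · (1 − 1/19) · (1 − 1/43)
       = 5719 · 4536/5719 = 4536.

4536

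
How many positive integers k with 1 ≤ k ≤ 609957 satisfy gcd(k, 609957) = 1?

609957 = 3**3 · 19 · 29 · 41.
φ(3^3) = 3^2·(3−1) = 9·2 = 18.
φ(19) = 19 − 1 = 18.
φ(29) = 29 − 1 = 28.
φ(41) = 41 − 1 = 40.
Multiply: 18 · 18 · 28 · 40 = 362880.

362880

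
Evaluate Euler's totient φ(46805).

31680

Factor 46805: 46805 = 5 × 11 × 23 × 37.
φ(5) = 5 − 1 = 4.
φ(11) = 11 − 1 = 10.
φ(23) = 23 − 1 = 22.
φ(37) = 37 − 1 = 36.
Multiply: 4 · 10 · 22 · 36 = 31680.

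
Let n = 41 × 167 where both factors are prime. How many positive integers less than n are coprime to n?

φ(41) = 41 − 1 = 40.
φ(167) = 167 − 1 = 166.
Since φ is multiplicative, φ(6847) = 40 · 166 = 6640.

6640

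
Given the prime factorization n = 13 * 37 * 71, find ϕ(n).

30240

φ(34151) = 34151 · (1 − 1/13) · (1 − 1/37) · (1 − 1/71)
       = 34151 · 30240/34151 = 30240.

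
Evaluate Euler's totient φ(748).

Prime factorization: 748 = 2**2 · 11 · 17.
φ(748) = 748 · (1 − 1/2) · (1 − 1/11) · (1 − 1/17)
       = 748 · 160/374 = 320.

320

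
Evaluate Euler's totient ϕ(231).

First factor: 231 = 3 · 7 · 11.
φ(3) = 3 − 1 = 2.
φ(7) = 7 − 1 = 6.
φ(11) = 11 − 1 = 10.
φ(231) = 2 × 6 × 10 = 120.

120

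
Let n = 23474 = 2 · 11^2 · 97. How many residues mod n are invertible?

10560

φ(23474) = 23474 · (1 − 1/2) · (1 − 1/11) · (1 − 1/97)
       = 23474 · 960/2134 = 10560.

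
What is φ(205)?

Prime factorization: 205 = 5 * 41.
φ(5) = 5 − 1 = 4.
φ(41) = 41 − 1 = 40.
φ(205) = 4 × 40 = 160.

160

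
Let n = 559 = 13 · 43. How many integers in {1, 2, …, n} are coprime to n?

504

φ(13) = 13 − 1 = 12.
φ(43) = 43 − 1 = 42.
φ(559) = 12 × 42 = 504.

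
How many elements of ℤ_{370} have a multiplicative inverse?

Prime factorization: 370 = 2 * 5 * 37.
φ(2) = 2 − 1 = 1.
φ(5) = 5 − 1 = 4.
φ(37) = 37 − 1 = 36.
φ(370) = 1 × 4 × 36 = 144.

144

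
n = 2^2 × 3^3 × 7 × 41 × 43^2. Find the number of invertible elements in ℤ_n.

φ(2^2) = 2^1·(2−1) = 2·1 = 2.
φ(3^3) = 3^3 − 3^2 = 27 − 9 = 18.
φ(7) = 7 − 1 = 6.
φ(41) = 41 − 1 = 40.
φ(43^2) = 43^1·(43−1) = 43·42 = 1806.
φ(57311604) = 2 × 18 × 6 × 40 × 1806 = 15603840.

15603840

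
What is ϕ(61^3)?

223260

φ(226981) = 226981 · (1 − 1/61)
       = 226981 · 60/61 = 223260.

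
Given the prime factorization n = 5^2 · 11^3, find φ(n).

24200

φ(33275) = 33275 · (1 − 1/5) · (1 − 1/11)
       = 33275 · 40/55 = 24200.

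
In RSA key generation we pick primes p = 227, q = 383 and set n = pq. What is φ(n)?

86332

φ(227) = 227 − 1 = 226.
φ(383) = 383 − 1 = 382.
Since φ is multiplicative, φ(86941) = 226 · 382 = 86332.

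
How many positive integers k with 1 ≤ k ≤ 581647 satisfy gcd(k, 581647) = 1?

479160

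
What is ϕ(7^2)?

φ(49) = 49 · (1 − 1/7)
       = 49 · 6/7 = 42.

42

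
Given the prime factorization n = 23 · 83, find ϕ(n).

1804

φ(23) = 23 − 1 = 22.
φ(83) = 83 − 1 = 82.
Multiply: 22 · 82 = 1804.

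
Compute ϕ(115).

88

115 = 5 · 23.
φ(5) = 5 − 1 = 4.
φ(23) = 23 − 1 = 22.
Since φ is multiplicative, φ(115) = 4 · 22 = 88.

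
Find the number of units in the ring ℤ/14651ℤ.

11088

Factor 14651: 14651 = 7^2 × 13 × 23.
φ(7^2) = 7^1·(7−1) = 7·6 = 42.
φ(13) = 13 − 1 = 12.
φ(23) = 23 − 1 = 22.
Since φ is multiplicative, φ(14651) = 42 · 12 · 22 = 11088.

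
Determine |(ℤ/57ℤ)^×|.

Factor 57: 57 = 3 · 19.
φ(57) = 57 · (1 − 1/3) · (1 − 1/19)
       = 57 · 36/57 = 36.

36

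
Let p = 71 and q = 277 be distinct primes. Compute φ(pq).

19320

φ(71) = 71 − 1 = 70.
φ(277) = 277 − 1 = 276.
Multiply: 70 · 276 = 19320.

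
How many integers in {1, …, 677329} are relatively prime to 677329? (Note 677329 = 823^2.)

φ(823^2) = 823^2 − 823^1 = 677329 − 823 = 676506.

676506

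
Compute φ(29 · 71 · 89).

φ(183251) = 183251 · (1 − 1/29) · (1 − 1/71) · (1 − 1/89)
       = 183251 · 172480/183251 = 172480.

172480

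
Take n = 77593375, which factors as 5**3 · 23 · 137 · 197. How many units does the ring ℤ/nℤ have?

58643200

φ(77593375) = 77593375 · (1 − 1/5) · (1 − 1/23) · (1 − 1/137) · (1 − 1/197)
       = 77593375 · 2345728/3103735 = 58643200.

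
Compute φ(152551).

116640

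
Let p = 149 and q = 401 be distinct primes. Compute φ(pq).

59200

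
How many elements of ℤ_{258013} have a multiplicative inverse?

First factor: 258013 = 7 * 29 * 31 * 41.
φ(7) = 7 − 1 = 6.
φ(29) = 29 − 1 = 28.
φ(31) = 31 − 1 = 30.
φ(41) = 41 − 1 = 40.
Multiply: 6 · 28 · 30 · 40 = 201600.

201600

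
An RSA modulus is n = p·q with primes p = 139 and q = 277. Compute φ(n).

38088

φ(139) = 139 − 1 = 138.
φ(277) = 277 − 1 = 276.
φ(38503) = 138 × 276 = 38088.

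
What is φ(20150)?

First factor: 20150 = 2 * 5**2 * 13 * 31.
φ(2) = 2 − 1 = 1.
φ(5^2) = 5^2 − 5^1 = 25 − 5 = 20.
φ(13) = 13 − 1 = 12.
φ(31) = 31 − 1 = 30.
Since φ is multiplicative, φ(20150) = 1 · 20 · 12 · 30 = 7200.

7200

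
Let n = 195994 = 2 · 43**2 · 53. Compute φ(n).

φ(195994) = 195994 · (1 − 1/2) · (1 − 1/43) · (1 − 1/53)
       = 195994 · 2184/4558 = 93912.

93912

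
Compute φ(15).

15 = 3 · 5.
φ(15) = 15 · (1 − 1/3) · (1 − 1/5)
       = 15 · 8/15 = 8.

8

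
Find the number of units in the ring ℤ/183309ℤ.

98784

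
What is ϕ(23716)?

Factor 23716: 23716 = 2**2 · 7**2 · 11**2.
φ(23716) = 23716 · (1 − 1/2) · (1 − 1/7) · (1 − 1/11)
       = 23716 · 60/154 = 9240.

9240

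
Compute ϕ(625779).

Prime factorization: 625779 = 3^3 * 7^2 * 11 * 43.
φ(625779) = 625779 · (1 − 1/3) · (1 − 1/7) · (1 − 1/11) · (1 − 1/43)
       = 625779 · 5040/9933 = 317520.

317520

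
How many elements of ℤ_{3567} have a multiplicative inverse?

2240

3567 = 3 · 29 · 41.
φ(3567) = 3567 · (1 − 1/3) · (1 − 1/29) · (1 − 1/41)
       = 3567 · 2240/3567 = 2240.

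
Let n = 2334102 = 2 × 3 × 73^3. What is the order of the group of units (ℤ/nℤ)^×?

767376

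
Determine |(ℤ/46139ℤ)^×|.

46139 = 29 * 37 * 43.
φ(46139) = 46139 · (1 − 1/29) · (1 − 1/37) · (1 − 1/43)
       = 46139 · 42336/46139 = 42336.

42336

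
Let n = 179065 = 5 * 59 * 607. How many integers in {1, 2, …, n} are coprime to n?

φ(5) = 5 − 1 = 4.
φ(59) = 59 − 1 = 58.
φ(607) = 607 − 1 = 606.
Multiply: 4 · 58 · 606 = 140592.

140592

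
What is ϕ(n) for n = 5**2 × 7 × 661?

φ(5^2) = 5^1·(5−1) = 5·4 = 20.
φ(7) = 7 − 1 = 6.
φ(661) = 661 − 1 = 660.
Since φ is multiplicative, φ(115675) = 20 · 6 · 660 = 79200.

79200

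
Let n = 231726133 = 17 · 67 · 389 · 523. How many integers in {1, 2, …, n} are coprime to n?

213878016

φ(17) = 17 − 1 = 16.
φ(67) = 67 − 1 = 66.
φ(389) = 389 − 1 = 388.
φ(523) = 523 − 1 = 522.
Since φ is multiplicative, φ(231726133) = 16 · 66 · 388 · 522 = 213878016.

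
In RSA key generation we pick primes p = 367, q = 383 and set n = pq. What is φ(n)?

For distinct primes, φ(pq) = (p−1)(q−1) = 366 × 382 = 139812.

139812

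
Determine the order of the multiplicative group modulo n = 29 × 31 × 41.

φ(29) = 29 − 1 = 28.
φ(31) = 31 − 1 = 30.
φ(41) = 41 − 1 = 40.
Since φ is multiplicative, φ(36859) = 28 · 30 · 40 = 33600.

33600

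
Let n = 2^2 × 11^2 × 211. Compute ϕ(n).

φ(2^2) = 2^1·(2−1) = 2·1 = 2.
φ(11^2) = 11^1·(11−1) = 11·10 = 110.
φ(211) = 211 − 1 = 210.
φ(102124) = 2 × 110 × 210 = 46200.

46200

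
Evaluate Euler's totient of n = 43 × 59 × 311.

755160

φ(789007) = 789007 · (1 − 1/43) · (1 − 1/59) · (1 − 1/311)
       = 789007 · 755160/789007 = 755160.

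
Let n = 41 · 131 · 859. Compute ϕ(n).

4461600

φ(4613689) = 4613689 · (1 − 1/41) · (1 − 1/131) · (1 − 1/859)
       = 4613689 · 4461600/4613689 = 4461600.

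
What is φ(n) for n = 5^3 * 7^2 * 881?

3696000

φ(5^3) = 5^3 − 5^2 = 125 − 25 = 100.
φ(7^2) = 7^1·(7−1) = 7·6 = 42.
φ(881) = 881 − 1 = 880.
Since φ is multiplicative, φ(5396125) = 100 · 42 · 880 = 3696000.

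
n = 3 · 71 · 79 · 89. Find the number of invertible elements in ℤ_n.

φ(3) = 3 − 1 = 2.
φ(71) = 71 − 1 = 70.
φ(79) = 79 − 1 = 78.
φ(89) = 89 − 1 = 88.
φ(1497603) = 2 × 70 × 78 × 88 = 960960.

960960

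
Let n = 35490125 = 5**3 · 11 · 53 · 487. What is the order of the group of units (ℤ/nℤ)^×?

φ(5^3) = 5^3 − 5^2 = 125 − 25 = 100.
φ(11) = 11 − 1 = 10.
φ(53) = 53 − 1 = 52.
φ(487) = 487 − 1 = 486.
Since φ is multiplicative, φ(35490125) = 100 · 10 · 52 · 486 = 25272000.

25272000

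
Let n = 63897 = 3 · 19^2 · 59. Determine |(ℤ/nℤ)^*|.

39672

φ(3) = 3 − 1 = 2.
φ(19^2) = 19^1·(19−1) = 19·18 = 342.
φ(59) = 59 − 1 = 58.
φ(63897) = 2 × 342 × 58 = 39672.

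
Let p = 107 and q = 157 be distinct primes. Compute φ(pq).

16536

φ(n) = (p − 1)(q − 1) = (107−1)(157−1) = 106·156 = 16536.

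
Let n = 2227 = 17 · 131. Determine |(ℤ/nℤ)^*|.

φ(2227) = 2227 · (1 − 1/17) · (1 − 1/131)
       = 2227 · 2080/2227 = 2080.

2080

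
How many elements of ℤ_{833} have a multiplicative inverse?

672

Prime factorization: 833 = 7^2 · 17.
φ(7^2) = 7^2 − 7^1 = 49 − 7 = 42.
φ(17) = 17 − 1 = 16.
Multiply: 42 · 16 = 672.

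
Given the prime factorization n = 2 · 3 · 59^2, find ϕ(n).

6844

φ(2) = 2 − 1 = 1.
φ(3) = 3 − 1 = 2.
φ(59^2) = 59^2 − 59^1 = 3481 − 59 = 3422.
Multiply: 1 · 2 · 3422 = 6844.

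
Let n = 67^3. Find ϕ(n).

φ(67^3) = 67^2·(67−1) = 4489·66 = 296274.

296274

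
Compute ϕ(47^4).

φ(47^4) = 47^3·(47−1) = 103823·46 = 4775858.

4775858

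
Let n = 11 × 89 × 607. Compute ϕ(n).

φ(594253) = 594253 · (1 − 1/11) · (1 − 1/89) · (1 − 1/607)
       = 594253 · 533280/594253 = 533280.

533280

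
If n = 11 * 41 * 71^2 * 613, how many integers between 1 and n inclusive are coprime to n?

1216656000

φ(1393649983) = 1393649983 · (1 − 1/11) · (1 − 1/41) · (1 − 1/71) · (1 − 1/613)
       = 1393649983 · 17136000/19628873 = 1216656000.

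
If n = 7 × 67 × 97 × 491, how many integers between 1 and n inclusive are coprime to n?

18627840

φ(7) = 7 − 1 = 6.
φ(67) = 67 − 1 = 66.
φ(97) = 97 − 1 = 96.
φ(491) = 491 − 1 = 490.
Since φ is multiplicative, φ(22337063) = 6 · 66 · 96 · 490 = 18627840.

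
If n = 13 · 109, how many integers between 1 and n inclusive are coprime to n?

1296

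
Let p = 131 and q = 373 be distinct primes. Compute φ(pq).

48360

φ(131) = 131 − 1 = 130.
φ(373) = 373 − 1 = 372.
φ(48863) = 130 × 372 = 48360.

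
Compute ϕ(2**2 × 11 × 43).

φ(2^2) = 2^1·(2−1) = 2·1 = 2.
φ(11) = 11 − 1 = 10.
φ(43) = 43 − 1 = 42.
Multiply: 2 · 10 · 42 = 840.

840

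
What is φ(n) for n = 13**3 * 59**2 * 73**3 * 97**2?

24795287018551296

φ(27992786325132421) = 27992786325132421 · (1 − 1/13) · (1 − 1/59) · (1 − 1/73) · (1 − 1/97)
       = 27992786325132421 · 4810752/5431127 = 24795287018551296.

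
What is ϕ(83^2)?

φ(6889) = 6889 · (1 − 1/83)
       = 6889 · 82/83 = 6806.

6806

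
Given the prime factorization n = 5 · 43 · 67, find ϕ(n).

11088

φ(5) = 5 − 1 = 4.
φ(43) = 43 − 1 = 42.
φ(67) = 67 − 1 = 66.
Since φ is multiplicative, φ(14405) = 4 · 42 · 66 = 11088.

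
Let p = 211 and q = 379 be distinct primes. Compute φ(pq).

For distinct primes, φ(pq) = (p−1)(q−1) = 210 × 378 = 79380.

79380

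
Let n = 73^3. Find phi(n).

383688

φ(73^3) = 73^3 − 73^2 = 389017 − 5329 = 383688.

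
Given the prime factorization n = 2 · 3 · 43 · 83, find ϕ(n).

φ(2) = 2 − 1 = 1.
φ(3) = 3 − 1 = 2.
φ(43) = 43 − 1 = 42.
φ(83) = 83 − 1 = 82.
Multiply: 1 · 2 · 42 · 82 = 6888.

6888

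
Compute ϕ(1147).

Factor 1147: 1147 = 31 × 37.
φ(31) = 31 − 1 = 30.
φ(37) = 37 − 1 = 36.
Multiply: 30 · 36 = 1080.

1080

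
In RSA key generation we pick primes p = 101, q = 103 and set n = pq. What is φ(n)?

10200

For distinct primes, φ(pq) = (p−1)(q−1) = 100 × 102 = 10200.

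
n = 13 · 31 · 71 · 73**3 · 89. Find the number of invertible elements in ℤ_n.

φ(990653964469) = 990653964469 · (1 − 1/13) · (1 − 1/31) · (1 − 1/71) · (1 − 1/73) · (1 − 1/89)
       = 990653964469 · 159667200/185898661 = 850866508800.

850866508800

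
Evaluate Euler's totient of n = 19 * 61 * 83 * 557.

φ(19) = 19 − 1 = 18.
φ(61) = 61 − 1 = 60.
φ(83) = 83 − 1 = 82.
φ(557) = 557 − 1 = 556.
Since φ is multiplicative, φ(53581729) = 18 · 60 · 82 · 556 = 49239360.

49239360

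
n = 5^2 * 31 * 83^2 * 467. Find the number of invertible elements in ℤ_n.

1902957600

φ(2493301325) = 2493301325 · (1 − 1/5) · (1 − 1/31) · (1 − 1/83) · (1 − 1/467)
       = 2493301325 · 4585440/6007955 = 1902957600.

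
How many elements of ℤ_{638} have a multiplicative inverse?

First factor: 638 = 2 * 11 * 29.
φ(2) = 2 − 1 = 1.
φ(11) = 11 − 1 = 10.
φ(29) = 29 − 1 = 28.
Since φ is multiplicative, φ(638) = 1 · 10 · 28 = 280.

280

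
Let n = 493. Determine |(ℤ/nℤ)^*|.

Prime factorization: 493 = 17 × 29.
φ(493) = 493 · (1 − 1/17) · (1 − 1/29)
       = 493 · 448/493 = 448.

448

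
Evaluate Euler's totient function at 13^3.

2028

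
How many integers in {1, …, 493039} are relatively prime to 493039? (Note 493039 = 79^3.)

486798

φ(493039) = 493039 · (1 − 1/79)
       = 493039 · 78/79 = 486798.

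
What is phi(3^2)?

6

φ(3^2) = 3^2 − 3^1 = 9 − 3 = 6.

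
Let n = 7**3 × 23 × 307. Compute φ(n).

φ(2421923) = 2421923 · (1 − 1/7) · (1 − 1/23) · (1 − 1/307)
       = 2421923 · 40392/49427 = 1979208.

1979208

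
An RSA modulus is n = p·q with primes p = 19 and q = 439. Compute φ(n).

φ(pq) = (p−1)(q−1) = 18 · 438 = 7884.

7884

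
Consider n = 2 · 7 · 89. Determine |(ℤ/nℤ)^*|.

528

φ(2) = 2 − 1 = 1.
φ(7) = 7 − 1 = 6.
φ(89) = 89 − 1 = 88.
Multiply: 1 · 6 · 88 = 528.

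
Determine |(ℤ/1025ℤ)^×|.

800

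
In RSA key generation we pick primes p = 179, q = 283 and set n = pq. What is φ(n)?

φ(50657) = 50657 · (1 − 1/179) · (1 − 1/283)
       = 50657 · 50196/50657 = 50196.

50196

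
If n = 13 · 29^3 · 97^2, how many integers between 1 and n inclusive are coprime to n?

2631347712

φ(13) = 13 − 1 = 12.
φ(29^3) = 29^3 − 29^2 = 24389 − 841 = 23548.
φ(97^2) = 97^1·(97−1) = 97·96 = 9312.
φ(2983189313) = 12 × 23548 × 9312 = 2631347712.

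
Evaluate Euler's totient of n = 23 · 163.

3564

φ(3749) = 3749 · (1 − 1/23) · (1 − 1/163)
       = 3749 · 3564/3749 = 3564.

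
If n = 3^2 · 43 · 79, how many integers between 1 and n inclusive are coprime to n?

19656

φ(30573) = 30573 · (1 − 1/3) · (1 − 1/43) · (1 − 1/79)
       = 30573 · 6552/10191 = 19656.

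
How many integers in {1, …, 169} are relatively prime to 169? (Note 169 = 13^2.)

φ(13^2) = 13^1·(13−1) = 13·12 = 156.

156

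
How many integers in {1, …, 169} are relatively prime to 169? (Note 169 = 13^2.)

156

φ(13^2) = 13^1·(13−1) = 13·12 = 156.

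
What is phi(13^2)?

156

φ(169) = 169 · (1 − 1/13)
       = 169 · 12/13 = 156.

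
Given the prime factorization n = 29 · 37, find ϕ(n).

1008

φ(1073) = 1073 · (1 − 1/29) · (1 − 1/37)
       = 1073 · 1008/1073 = 1008.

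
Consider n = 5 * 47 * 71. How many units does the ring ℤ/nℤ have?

12880

φ(16685) = 16685 · (1 − 1/5) · (1 − 1/47) · (1 − 1/71)
       = 16685 · 12880/16685 = 12880.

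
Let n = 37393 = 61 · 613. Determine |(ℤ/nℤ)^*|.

36720

φ(37393) = 37393 · (1 − 1/61) · (1 − 1/613)
       = 37393 · 36720/37393 = 36720.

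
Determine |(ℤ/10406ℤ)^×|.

4620

10406 = 2 · 11^2 · 43.
φ(10406) = 10406 · (1 − 1/2) · (1 − 1/11) · (1 − 1/43)
       = 10406 · 420/946 = 4620.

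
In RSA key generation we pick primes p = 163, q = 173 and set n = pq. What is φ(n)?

φ(n) = (p − 1)(q − 1) = (163−1)(173−1) = 162·172 = 27864.

27864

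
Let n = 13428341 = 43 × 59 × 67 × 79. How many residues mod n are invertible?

φ(13428341) = 13428341 · (1 − 1/43) · (1 − 1/59) · (1 − 1/67) · (1 − 1/79)
       = 13428341 · 12540528/13428341 = 12540528.

12540528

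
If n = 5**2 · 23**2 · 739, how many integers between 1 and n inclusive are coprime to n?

7468560

φ(9773275) = 9773275 · (1 − 1/5) · (1 − 1/23) · (1 − 1/739)
       = 9773275 · 64944/84985 = 7468560.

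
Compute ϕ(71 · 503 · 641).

22489600

φ(71) = 71 − 1 = 70.
φ(503) = 503 − 1 = 502.
φ(641) = 641 − 1 = 640.
Multiply: 70 · 502 · 640 = 22489600.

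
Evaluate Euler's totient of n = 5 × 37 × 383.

55008

φ(70855) = 70855 · (1 − 1/5) · (1 − 1/37) · (1 − 1/383)
       = 70855 · 55008/70855 = 55008.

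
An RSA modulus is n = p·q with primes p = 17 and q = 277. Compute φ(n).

φ(4709) = 4709 · (1 − 1/17) · (1 − 1/277)
       = 4709 · 4416/4709 = 4416.

4416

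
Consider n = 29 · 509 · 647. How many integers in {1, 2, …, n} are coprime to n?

9188704

φ(9550367) = 9550367 · (1 − 1/29) · (1 − 1/509) · (1 − 1/647)
       = 9550367 · 9188704/9550367 = 9188704.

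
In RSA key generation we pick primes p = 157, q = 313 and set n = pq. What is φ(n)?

φ(49141) = 49141 · (1 − 1/157) · (1 − 1/313)
       = 49141 · 48672/49141 = 48672.

48672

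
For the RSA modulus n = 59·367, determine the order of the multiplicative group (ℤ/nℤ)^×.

21228

φ(59) = 59 − 1 = 58.
φ(367) = 367 − 1 = 366.
φ(21653) = 58 × 366 = 21228.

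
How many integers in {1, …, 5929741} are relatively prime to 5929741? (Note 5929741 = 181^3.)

5896980

φ(181^3) = 181^3 − 181^2 = 5929741 − 32761 = 5896980.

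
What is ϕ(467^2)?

217622

φ(467^2) = 467^2 − 467^1 = 218089 − 467 = 217622.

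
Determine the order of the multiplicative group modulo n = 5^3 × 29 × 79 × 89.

φ(25487375) = 25487375 · (1 − 1/5) · (1 − 1/29) · (1 − 1/79) · (1 − 1/89)
       = 25487375 · 768768/1019495 = 19219200.

19219200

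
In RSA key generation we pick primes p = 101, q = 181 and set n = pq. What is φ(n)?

18000

φ(pq) = (p−1)(q−1) = 100 · 180 = 18000.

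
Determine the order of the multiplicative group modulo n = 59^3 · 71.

φ(59^3) = 59^3 − 59^2 = 205379 − 3481 = 201898.
φ(71) = 71 − 1 = 70.
Multiply: 201898 · 70 = 14132860.

14132860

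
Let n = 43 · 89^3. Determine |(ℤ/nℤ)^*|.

φ(43) = 43 − 1 = 42.
φ(89^3) = 89^2·(89−1) = 7921·88 = 697048.
Multiply: 42 · 697048 = 29276016.

29276016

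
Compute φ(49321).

45360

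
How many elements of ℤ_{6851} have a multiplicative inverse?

5760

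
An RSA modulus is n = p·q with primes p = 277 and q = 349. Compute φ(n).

φ(96673) = 96673 · (1 − 1/277) · (1 − 1/349)
       = 96673 · 96048/96673 = 96048.

96048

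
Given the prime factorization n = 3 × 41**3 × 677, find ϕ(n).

φ(3) = 3 − 1 = 2.
φ(41^3) = 41^3 − 41^2 = 68921 − 1681 = 67240.
φ(677) = 677 − 1 = 676.
φ(139978551) = 2 × 67240 × 676 = 90908480.

90908480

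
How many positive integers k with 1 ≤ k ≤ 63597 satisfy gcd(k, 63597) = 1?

37632

Prime factorization: 63597 = 3 * 17 * 29 * 43.
φ(3) = 3 − 1 = 2.
φ(17) = 17 − 1 = 16.
φ(29) = 29 − 1 = 28.
φ(43) = 43 − 1 = 42.
φ(63597) = 2 × 16 × 28 × 42 = 37632.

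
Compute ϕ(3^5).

162

φ(243) = 243 · (1 − 1/3)
       = 243 · 2/3 = 162.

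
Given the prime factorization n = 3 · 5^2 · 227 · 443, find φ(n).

3995680

φ(3) = 3 − 1 = 2.
φ(5^2) = 5^1·(5−1) = 5·4 = 20.
φ(227) = 227 − 1 = 226.
φ(443) = 443 − 1 = 442.
Since φ is multiplicative, φ(7542075) = 2 · 20 · 226 · 442 = 3995680.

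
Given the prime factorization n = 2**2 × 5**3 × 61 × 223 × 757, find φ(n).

φ(2^2) = 2^2 − 2^1 = 4 − 2 = 2.
φ(5^3) = 5^3 − 5^2 = 125 − 25 = 100.
φ(61) = 61 − 1 = 60.
φ(223) = 223 − 1 = 222.
φ(757) = 757 − 1 = 756.
Since φ is multiplicative, φ(5148735500) = 2 · 100 · 60 · 222 · 756 = 2013984000.

2013984000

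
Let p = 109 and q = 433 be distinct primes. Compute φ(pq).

46656

φ(109) = 109 − 1 = 108.
φ(433) = 433 − 1 = 432.
φ(47197) = 108 × 432 = 46656.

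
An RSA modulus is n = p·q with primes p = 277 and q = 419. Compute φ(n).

For distinct primes, φ(pq) = (p−1)(q−1) = 276 × 418 = 115368.

115368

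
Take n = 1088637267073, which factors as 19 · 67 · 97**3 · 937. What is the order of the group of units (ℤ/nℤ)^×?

1004400663552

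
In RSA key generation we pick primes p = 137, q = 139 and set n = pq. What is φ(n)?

18768

φ(pq) = (p−1)(q−1) = 136 · 138 = 18768.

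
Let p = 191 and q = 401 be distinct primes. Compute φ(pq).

76000

φ(191) = 191 − 1 = 190.
φ(401) = 401 − 1 = 400.
Multiply: 190 · 400 = 76000.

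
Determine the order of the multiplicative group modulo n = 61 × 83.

4920

φ(5063) = 5063 · (1 − 1/61) · (1 − 1/83)
       = 5063 · 4920/5063 = 4920.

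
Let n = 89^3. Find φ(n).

697048

φ(89^3) = 89^2·(89−1) = 7921·88 = 697048.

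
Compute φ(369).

Prime factorization: 369 = 3^2 · 41.
φ(3^2) = 3^2 − 3^1 = 9 − 3 = 6.
φ(41) = 41 − 1 = 40.
φ(369) = 6 × 40 = 240.

240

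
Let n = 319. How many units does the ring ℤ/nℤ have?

280

Factor 319: 319 = 11 · 29.
φ(319) = 319 · (1 − 1/11) · (1 − 1/29)
       = 319 · 280/319 = 280.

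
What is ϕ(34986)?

9408

Prime factorization: 34986 = 2 * 3 * 7^3 * 17.
φ(2) = 2 − 1 = 1.
φ(3) = 3 − 1 = 2.
φ(7^3) = 7^2·(7−1) = 49·6 = 294.
φ(17) = 17 − 1 = 16.
Since φ is multiplicative, φ(34986) = 1 · 2 · 294 · 16 = 9408.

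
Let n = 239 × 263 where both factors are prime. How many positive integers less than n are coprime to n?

62356

φ(62857) = 62857 · (1 − 1/239) · (1 − 1/263)
       = 62857 · 62356/62857 = 62356.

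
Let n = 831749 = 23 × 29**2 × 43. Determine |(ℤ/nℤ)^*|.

φ(23) = 23 − 1 = 22.
φ(29^2) = 29^1·(29−1) = 29·28 = 812.
φ(43) = 43 − 1 = 42.
φ(831749) = 22 × 812 × 42 = 750288.

750288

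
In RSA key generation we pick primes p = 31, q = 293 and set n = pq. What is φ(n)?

8760

φ(pq) = (p−1)(q−1) = 30 · 292 = 8760.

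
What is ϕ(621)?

Prime factorization: 621 = 3**3 · 23.
φ(621) = 621 · (1 − 1/3) · (1 − 1/23)
       = 621 · 44/69 = 396.

396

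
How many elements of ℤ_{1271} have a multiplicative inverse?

Factor 1271: 1271 = 31 × 41.
φ(1271) = 1271 · (1 − 1/31) · (1 − 1/41)
       = 1271 · 1200/1271 = 1200.

1200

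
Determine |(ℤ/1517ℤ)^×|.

1440

1517 = 37 * 41.
φ(1517) = 1517 · (1 − 1/37) · (1 − 1/41)
       = 1517 · 1440/1517 = 1440.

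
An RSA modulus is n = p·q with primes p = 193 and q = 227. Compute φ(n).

43392

φ(pq) = (p−1)(q−1) = 192 · 226 = 43392.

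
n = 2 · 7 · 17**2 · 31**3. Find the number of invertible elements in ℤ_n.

47050560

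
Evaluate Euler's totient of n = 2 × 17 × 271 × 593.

2557440

φ(5463902) = 5463902 · (1 − 1/2) · (1 − 1/17) · (1 − 1/271) · (1 − 1/593)
       = 5463902 · 2557440/5463902 = 2557440.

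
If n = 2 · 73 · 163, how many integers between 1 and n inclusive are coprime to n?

φ(2) = 2 − 1 = 1.
φ(73) = 73 − 1 = 72.
φ(163) = 163 − 1 = 162.
Since φ is multiplicative, φ(23798) = 1 · 72 · 162 = 11664.

11664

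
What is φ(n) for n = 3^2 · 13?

φ(117) = 117 · (1 − 1/3) · (1 − 1/13)
       = 117 · 24/39 = 72.

72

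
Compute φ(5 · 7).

24

φ(35) = 35 · (1 − 1/5) · (1 − 1/7)
       = 35 · 24/35 = 24.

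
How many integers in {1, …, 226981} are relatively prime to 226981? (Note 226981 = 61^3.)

223260

φ(226981) = 226981 · (1 − 1/61)
       = 226981 · 60/61 = 223260.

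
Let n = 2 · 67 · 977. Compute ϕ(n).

64416

φ(2) = 2 − 1 = 1.
φ(67) = 67 − 1 = 66.
φ(977) = 977 − 1 = 976.
Multiply: 1 · 66 · 976 = 64416.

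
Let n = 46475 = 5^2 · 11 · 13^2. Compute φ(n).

φ(5^2) = 5^2 − 5^1 = 25 − 5 = 20.
φ(11) = 11 − 1 = 10.
φ(13^2) = 13^1·(13−1) = 13·12 = 156.
Since φ is multiplicative, φ(46475) = 20 · 10 · 156 = 31200.

31200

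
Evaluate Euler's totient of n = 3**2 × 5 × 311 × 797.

φ(3^2) = 3^2 − 3^1 = 9 − 3 = 6.
φ(5) = 5 − 1 = 4.
φ(311) = 311 − 1 = 310.
φ(797) = 797 − 1 = 796.
Multiply: 6 · 4 · 310 · 796 = 5922240.

5922240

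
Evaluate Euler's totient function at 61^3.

223260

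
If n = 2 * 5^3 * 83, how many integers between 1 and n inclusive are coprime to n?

8200

φ(2) = 2 − 1 = 1.
φ(5^3) = 5^2·(5−1) = 25·4 = 100.
φ(83) = 83 − 1 = 82.
Multiply: 1 · 100 · 82 = 8200.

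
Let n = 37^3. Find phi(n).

49284

φ(50653) = 50653 · (1 − 1/37)
       = 50653 · 36/37 = 49284.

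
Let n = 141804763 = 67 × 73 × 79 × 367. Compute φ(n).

135660096

φ(141804763) = 141804763 · (1 − 1/67) · (1 − 1/73) · (1 − 1/79) · (1 − 1/367)
       = 141804763 · 135660096/141804763 = 135660096.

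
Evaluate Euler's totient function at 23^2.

φ(23^2) = 23^2 − 23^1 = 529 − 23 = 506.

506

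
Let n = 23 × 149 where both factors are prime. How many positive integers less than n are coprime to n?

φ(n) = (p − 1)(q − 1) = (23−1)(149−1) = 22·148 = 3256.

3256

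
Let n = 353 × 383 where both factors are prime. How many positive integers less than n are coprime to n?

For distinct primes, φ(pq) = (p−1)(q−1) = 352 × 382 = 134464.

134464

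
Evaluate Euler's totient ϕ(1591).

1512

First factor: 1591 = 37 × 43.
φ(37) = 37 − 1 = 36.
φ(43) = 43 − 1 = 42.
Multiply: 36 · 42 = 1512.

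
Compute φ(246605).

181440

Prime factorization: 246605 = 5 × 31 × 37 × 43.
φ(246605) = 246605 · (1 − 1/5) · (1 − 1/31) · (1 − 1/37) · (1 − 1/43)
       = 246605 · 181440/246605 = 181440.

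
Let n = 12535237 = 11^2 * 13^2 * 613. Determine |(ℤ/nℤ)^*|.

10501920

φ(12535237) = 12535237 · (1 − 1/11) · (1 − 1/13) · (1 − 1/613)
       = 12535237 · 73440/87659 = 10501920.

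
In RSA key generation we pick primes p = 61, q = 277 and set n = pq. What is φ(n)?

16560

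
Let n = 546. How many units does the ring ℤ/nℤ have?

First factor: 546 = 2 · 3 · 7 · 13.
φ(546) = 546 · (1 − 1/2) · (1 − 1/3) · (1 − 1/7) · (1 − 1/13)
       = 546 · 144/546 = 144.

144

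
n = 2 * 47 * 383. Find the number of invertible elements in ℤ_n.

17572

φ(2) = 2 − 1 = 1.
φ(47) = 47 − 1 = 46.
φ(383) = 383 − 1 = 382.
Multiply: 1 · 46 · 382 = 17572.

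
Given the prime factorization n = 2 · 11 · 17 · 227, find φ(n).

φ(2) = 2 − 1 = 1.
φ(11) = 11 − 1 = 10.
φ(17) = 17 − 1 = 16.
φ(227) = 227 − 1 = 226.
φ(84898) = 1 × 10 × 16 × 226 = 36160.

36160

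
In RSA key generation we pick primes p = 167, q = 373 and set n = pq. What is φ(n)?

61752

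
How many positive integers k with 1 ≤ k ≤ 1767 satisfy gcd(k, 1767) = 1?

1080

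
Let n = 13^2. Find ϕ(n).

156

φ(13^2) = 13^1·(13−1) = 13·12 = 156.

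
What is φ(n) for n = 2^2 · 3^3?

36

φ(2^2) = 2^2 − 2^1 = 4 − 2 = 2.
φ(3^3) = 3^3 − 3^2 = 27 − 9 = 18.
Since φ is multiplicative, φ(108) = 2 · 18 = 36.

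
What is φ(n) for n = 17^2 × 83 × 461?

10259840

φ(11058007) = 11058007 · (1 − 1/17) · (1 − 1/83) · (1 − 1/461)
       = 11058007 · 603520/650471 = 10259840.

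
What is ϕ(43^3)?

77658

φ(43^3) = 43^3 − 43^2 = 79507 − 1849 = 77658.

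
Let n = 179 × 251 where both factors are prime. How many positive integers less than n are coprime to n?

44500

φ(44929) = 44929 · (1 − 1/179) · (1 − 1/251)
       = 44929 · 44500/44929 = 44500.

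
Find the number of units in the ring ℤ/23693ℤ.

First factor: 23693 = 19 * 29 * 43.
φ(23693) = 23693 · (1 − 1/19) · (1 − 1/29) · (1 − 1/43)
       = 23693 · 21168/23693 = 21168.

21168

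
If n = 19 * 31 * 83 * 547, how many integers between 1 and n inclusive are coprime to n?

φ(19) = 19 − 1 = 18.
φ(31) = 31 − 1 = 30.
φ(83) = 83 − 1 = 82.
φ(547) = 547 − 1 = 546.
Since φ is multiplicative, φ(26741189) = 18 · 30 · 82 · 546 = 24176880.

24176880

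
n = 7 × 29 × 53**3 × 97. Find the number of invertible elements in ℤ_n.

2355784704

φ(7) = 7 − 1 = 6.
φ(29) = 29 − 1 = 28.
φ(53^3) = 53^3 − 53^2 = 148877 − 2809 = 146068.
φ(97) = 97 − 1 = 96.
Since φ is multiplicative, φ(2931537007) = 6 · 28 · 146068 · 96 = 2355784704.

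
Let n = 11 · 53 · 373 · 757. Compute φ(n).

146240640

φ(164616463) = 164616463 · (1 − 1/11) · (1 − 1/53) · (1 − 1/373) · (1 − 1/757)
       = 164616463 · 146240640/164616463 = 146240640.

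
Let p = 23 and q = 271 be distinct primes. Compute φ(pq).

5940

φ(6233) = 6233 · (1 − 1/23) · (1 − 1/271)
       = 6233 · 5940/6233 = 5940.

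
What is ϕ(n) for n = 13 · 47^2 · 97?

φ(13) = 13 − 1 = 12.
φ(47^2) = 47^1·(47−1) = 47·46 = 2162.
φ(97) = 97 − 1 = 96.
φ(2785549) = 12 × 2162 × 96 = 2490624.

2490624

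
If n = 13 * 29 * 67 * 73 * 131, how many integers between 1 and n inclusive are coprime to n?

207567360

φ(241551817) = 241551817 · (1 − 1/13) · (1 − 1/29) · (1 − 1/67) · (1 − 1/73) · (1 − 1/131)
       = 241551817 · 207567360/241551817 = 207567360.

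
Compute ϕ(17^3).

φ(4913) = 4913 · (1 − 1/17)
       = 4913 · 16/17 = 4624.

4624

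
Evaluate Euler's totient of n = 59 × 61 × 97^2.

φ(33862991) = 33862991 · (1 − 1/59) · (1 − 1/61) · (1 − 1/97)
       = 33862991 · 334080/349103 = 32405760.

32405760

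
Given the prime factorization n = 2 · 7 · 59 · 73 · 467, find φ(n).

11676096

φ(28159166) = 28159166 · (1 − 1/2) · (1 − 1/7) · (1 − 1/59) · (1 − 1/73) · (1 − 1/467)
       = 28159166 · 11676096/28159166 = 11676096.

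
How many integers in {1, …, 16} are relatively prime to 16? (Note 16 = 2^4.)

8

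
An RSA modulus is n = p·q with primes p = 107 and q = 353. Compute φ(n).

φ(37771) = 37771 · (1 − 1/107) · (1 − 1/353)
       = 37771 · 37312/37771 = 37312.

37312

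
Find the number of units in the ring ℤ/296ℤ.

144

Factor 296: 296 = 2^3 · 37.
φ(296) = 296 · (1 − 1/2) · (1 − 1/37)
       = 296 · 36/74 = 144.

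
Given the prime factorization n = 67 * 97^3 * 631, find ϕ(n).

φ(67) = 67 − 1 = 66.
φ(97^3) = 97^2·(97−1) = 9409·96 = 903264.
φ(631) = 631 − 1 = 630.
Since φ is multiplicative, φ(38585076421) = 66 · 903264 · 630 = 37557717120.

37557717120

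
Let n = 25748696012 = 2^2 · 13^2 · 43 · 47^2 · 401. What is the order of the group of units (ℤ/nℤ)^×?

φ(25748696012) = 25748696012 · (1 − 1/2) · (1 − 1/13) · (1 − 1/43) · (1 − 1/47) · (1 − 1/401)
       = 25748696012 · 9273600/21070946 = 11332339200.

11332339200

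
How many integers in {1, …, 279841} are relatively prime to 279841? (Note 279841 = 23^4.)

φ(279841) = 279841 · (1 − 1/23)
       = 279841 · 22/23 = 267674.

267674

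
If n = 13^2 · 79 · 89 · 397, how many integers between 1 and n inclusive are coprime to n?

424030464

φ(471730883) = 471730883 · (1 − 1/13) · (1 − 1/79) · (1 − 1/89) · (1 − 1/397)
       = 471730883 · 32617728/36286991 = 424030464.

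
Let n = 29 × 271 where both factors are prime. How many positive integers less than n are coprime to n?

φ(pq) = (p−1)(q−1) = 28 · 270 = 7560.

7560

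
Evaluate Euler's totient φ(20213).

17920

Factor 20213: 20213 = 17 · 29 · 41.
φ(20213) = 20213 · (1 − 1/17) · (1 − 1/29) · (1 − 1/41)
       = 20213 · 17920/20213 = 17920.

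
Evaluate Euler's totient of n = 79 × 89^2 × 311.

189377760

φ(194611049) = 194611049 · (1 − 1/79) · (1 − 1/89) · (1 − 1/311)
       = 194611049 · 2127840/2186641 = 189377760.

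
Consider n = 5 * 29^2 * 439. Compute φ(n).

1422624

φ(5) = 5 − 1 = 4.
φ(29^2) = 29^1·(29−1) = 29·28 = 812.
φ(439) = 439 − 1 = 438.
Since φ is multiplicative, φ(1845995) = 4 · 812 · 438 = 1422624.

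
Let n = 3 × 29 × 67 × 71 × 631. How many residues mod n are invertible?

162993600

φ(3) = 3 − 1 = 2.
φ(29) = 29 − 1 = 28.
φ(67) = 67 − 1 = 66.
φ(71) = 71 − 1 = 70.
φ(631) = 631 − 1 = 630.
φ(261145029) = 2 × 28 × 66 × 70 × 630 = 162993600.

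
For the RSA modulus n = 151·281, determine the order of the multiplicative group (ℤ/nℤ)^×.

42000

φ(n) = (p − 1)(q − 1) = (151−1)(281−1) = 150·280 = 42000.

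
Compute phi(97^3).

903264

φ(97^3) = 97^2·(97−1) = 9409·96 = 903264.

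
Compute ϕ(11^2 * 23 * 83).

φ(11^2) = 11^2 − 11^1 = 121 − 11 = 110.
φ(23) = 23 − 1 = 22.
φ(83) = 83 − 1 = 82.
φ(230989) = 110 × 22 × 82 = 198440.

198440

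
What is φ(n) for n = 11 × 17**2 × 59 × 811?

127785600

φ(11) = 11 − 1 = 10.
φ(17^2) = 17^2 − 17^1 = 289 − 17 = 272.
φ(59) = 59 − 1 = 58.
φ(811) = 811 − 1 = 810.
Multiply: 10 · 272 · 58 · 810 = 127785600.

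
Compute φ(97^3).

φ(912673) = 912673 · (1 − 1/97)
       = 912673 · 96/97 = 903264.

903264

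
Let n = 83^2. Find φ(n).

φ(83^2) = 83^1·(83−1) = 83·82 = 6806.

6806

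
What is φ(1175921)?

1034880

First factor: 1175921 = 23 * 29 * 41 * 43.
φ(23) = 23 − 1 = 22.
φ(29) = 29 − 1 = 28.
φ(41) = 41 − 1 = 40.
φ(43) = 43 − 1 = 42.
Multiply: 22 · 28 · 40 · 42 = 1034880.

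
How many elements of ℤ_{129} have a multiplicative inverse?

84

First factor: 129 = 3 · 43.
φ(3) = 3 − 1 = 2.
φ(43) = 43 − 1 = 42.
φ(129) = 2 × 42 = 84.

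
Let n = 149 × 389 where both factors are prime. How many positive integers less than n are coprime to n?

φ(57961) = 57961 · (1 − 1/149) · (1 − 1/389)
       = 57961 · 57424/57961 = 57424.

57424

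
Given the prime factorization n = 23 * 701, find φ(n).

15400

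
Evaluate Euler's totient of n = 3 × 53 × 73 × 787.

5885568

φ(3) = 3 − 1 = 2.
φ(53) = 53 − 1 = 52.
φ(73) = 73 − 1 = 72.
φ(787) = 787 − 1 = 786.
φ(9134709) = 2 × 52 × 72 × 786 = 5885568.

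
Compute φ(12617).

First factor: 12617 = 11 · 31 · 37.
φ(11) = 11 − 1 = 10.
φ(31) = 31 − 1 = 30.
φ(37) = 37 − 1 = 36.
Multiply: 10 · 30 · 36 = 10800.

10800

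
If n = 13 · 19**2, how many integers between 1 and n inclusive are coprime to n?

4104

φ(13) = 13 − 1 = 12.
φ(19^2) = 19^1·(19−1) = 19·18 = 342.
φ(4693) = 12 × 342 = 4104.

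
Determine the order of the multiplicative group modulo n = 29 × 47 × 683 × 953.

φ(29) = 29 − 1 = 28.
φ(47) = 47 − 1 = 46.
φ(683) = 683 − 1 = 682.
φ(953) = 953 − 1 = 952.
Multiply: 28 · 46 · 682 · 952 = 836252032.

836252032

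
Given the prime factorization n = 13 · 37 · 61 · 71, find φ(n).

1814400

φ(2083211) = 2083211 · (1 − 1/13) · (1 − 1/37) · (1 − 1/61) · (1 − 1/71)
       = 2083211 · 1814400/2083211 = 1814400.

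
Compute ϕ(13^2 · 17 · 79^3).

1215047808

φ(13^2) = 13^1·(13−1) = 13·12 = 156.
φ(17) = 17 − 1 = 16.
φ(79^3) = 79^3 − 79^2 = 493039 − 6241 = 486798.
φ(1416501047) = 156 × 16 × 486798 = 1215047808.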